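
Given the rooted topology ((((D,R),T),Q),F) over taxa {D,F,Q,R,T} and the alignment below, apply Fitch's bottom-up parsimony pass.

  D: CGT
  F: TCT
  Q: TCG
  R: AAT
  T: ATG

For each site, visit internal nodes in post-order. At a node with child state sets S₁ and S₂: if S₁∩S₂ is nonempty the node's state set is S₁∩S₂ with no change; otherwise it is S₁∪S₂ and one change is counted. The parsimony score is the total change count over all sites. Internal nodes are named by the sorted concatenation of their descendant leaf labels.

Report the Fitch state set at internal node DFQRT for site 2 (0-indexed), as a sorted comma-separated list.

DR@0: {C} ∪ {A} = {A,C} (union, +1)
DRT@0: {A,C} ∩ {A} = {A} (intersection, +0)
DQRT@0: {A} ∪ {T} = {A,T} (union, +1)
DFQRT@0: {A,T} ∩ {T} = {T} (intersection, +0)
DR@1: {G} ∪ {A} = {A,G} (union, +1)
DRT@1: {A,G} ∪ {T} = {A,G,T} (union, +1)
DQRT@1: {A,G,T} ∪ {C} = {A,C,G,T} (union, +1)
DFQRT@1: {A,C,G,T} ∩ {C} = {C} (intersection, +0)
DR@2: {T} ∩ {T} = {T} (intersection, +0)
DRT@2: {T} ∪ {G} = {G,T} (union, +1)
DQRT@2: {G,T} ∩ {G} = {G} (intersection, +0)
DFQRT@2: {G} ∪ {T} = {G,T} (union, +1)
per-site changes: [2, 3, 2]; total = 7

G,T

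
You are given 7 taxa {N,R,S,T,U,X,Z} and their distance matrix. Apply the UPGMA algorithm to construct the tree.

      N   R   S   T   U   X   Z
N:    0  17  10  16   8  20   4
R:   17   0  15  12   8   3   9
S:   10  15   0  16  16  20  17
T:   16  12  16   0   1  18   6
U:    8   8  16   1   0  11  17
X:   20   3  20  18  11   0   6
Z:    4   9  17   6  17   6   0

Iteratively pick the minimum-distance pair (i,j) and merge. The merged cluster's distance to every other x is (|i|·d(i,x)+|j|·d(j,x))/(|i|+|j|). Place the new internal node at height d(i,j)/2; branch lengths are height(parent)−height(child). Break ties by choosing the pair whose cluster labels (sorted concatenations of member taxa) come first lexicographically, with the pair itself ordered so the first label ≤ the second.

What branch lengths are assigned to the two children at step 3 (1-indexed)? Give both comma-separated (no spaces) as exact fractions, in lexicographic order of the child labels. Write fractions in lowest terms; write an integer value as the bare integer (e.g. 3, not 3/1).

iteration 1: select T,U (d=1); attach at lengths (1/2, 1/2); label the merged cluster TU
  updated: d(N,TU)=12, d(R,TU)=10, d(S,TU)=16, d(TU,X)=29/2, d(TU,Z)=23/2
iteration 2: select R,X (d=3); attach at lengths (3/2, 3/2); label the merged cluster RX
  updated: d(N,RX)=37/2, d(RX,S)=35/2, d(RX,TU)=49/4, d(RX,Z)=15/2
iteration 3: select N,Z (d=4); attach at lengths (2, 2); label the merged cluster NZ
  updated: d(NZ,RX)=13, d(NZ,S)=27/2, d(NZ,TU)=47/4
iteration 4: select NZ,TU (d=47/4); attach at lengths (31/8, 43/8); label the merged cluster NTUZ
  updated: d(NTUZ,RX)=101/8, d(NTUZ,S)=59/4
iteration 5: select NTUZ,RX (d=101/8); attach at lengths (7/16, 77/16); label the merged cluster NRTUXZ
  updated: d(NRTUXZ,S)=47/3
iteration 6: select NRTUXZ,S (d=47/3); attach at lengths (73/48, 47/6); label the merged cluster NRSTUXZ
final tree: ((((N:2,Z:2):31/8,(T:1/2,U:1/2):43/8):7/16,(R:3/2,X:3/2):77/16):73/48,S:47/6)
total length: 1529/48

2,2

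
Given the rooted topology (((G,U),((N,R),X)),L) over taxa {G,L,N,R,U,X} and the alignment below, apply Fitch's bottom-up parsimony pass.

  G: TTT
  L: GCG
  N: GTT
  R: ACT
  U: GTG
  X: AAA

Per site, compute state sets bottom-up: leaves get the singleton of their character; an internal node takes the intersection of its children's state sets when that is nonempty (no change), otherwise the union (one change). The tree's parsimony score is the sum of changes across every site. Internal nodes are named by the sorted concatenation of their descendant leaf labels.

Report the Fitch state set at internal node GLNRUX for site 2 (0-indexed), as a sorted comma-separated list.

GU@0: {T} ∪ {G} = {G,T} (union, +1)
NR@0: {G} ∪ {A} = {A,G} (union, +1)
NRX@0: {A,G} ∩ {A} = {A} (intersection, +0)
GNRUX@0: {G,T} ∪ {A} = {A,G,T} (union, +1)
GLNRUX@0: {A,G,T} ∩ {G} = {G} (intersection, +0)
GU@1: {T} ∩ {T} = {T} (intersection, +0)
NR@1: {T} ∪ {C} = {C,T} (union, +1)
NRX@1: {C,T} ∪ {A} = {A,C,T} (union, +1)
GNRUX@1: {T} ∩ {A,C,T} = {T} (intersection, +0)
GLNRUX@1: {T} ∪ {C} = {C,T} (union, +1)
GU@2: {T} ∪ {G} = {G,T} (union, +1)
NR@2: {T} ∩ {T} = {T} (intersection, +0)
NRX@2: {T} ∪ {A} = {A,T} (union, +1)
GNRUX@2: {G,T} ∩ {A,T} = {T} (intersection, +0)
GLNRUX@2: {T} ∪ {G} = {G,T} (union, +1)
per-site changes: [3, 3, 3]; total = 9

G,T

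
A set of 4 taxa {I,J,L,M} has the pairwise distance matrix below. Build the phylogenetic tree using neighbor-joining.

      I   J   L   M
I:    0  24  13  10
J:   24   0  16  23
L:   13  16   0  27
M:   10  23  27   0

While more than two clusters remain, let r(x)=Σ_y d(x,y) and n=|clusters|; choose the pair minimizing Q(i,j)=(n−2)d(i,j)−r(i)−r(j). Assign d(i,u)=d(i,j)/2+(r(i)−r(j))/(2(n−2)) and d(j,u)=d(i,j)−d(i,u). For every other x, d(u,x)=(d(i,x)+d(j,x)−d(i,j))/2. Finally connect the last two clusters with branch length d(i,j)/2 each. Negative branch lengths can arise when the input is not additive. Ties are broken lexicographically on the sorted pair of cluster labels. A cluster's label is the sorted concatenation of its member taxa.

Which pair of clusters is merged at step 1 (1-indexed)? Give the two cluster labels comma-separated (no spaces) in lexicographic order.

1. join I+M (d=10, Q=-87) ⇒ IM; edges |I|=7/4, |M|=33/4
  updated: d(IM,J)=37/2, d(IM,L)=15
2. join IM+J (d=37/2, Q=-99/2) ⇒ IJM; edges |IM|=35/4, |J|=39/4
  updated: d(IJM,L)=25/4
3. join IJM+L (d=25/4) ⇒ IJLM; edges |IJM|=25/8, |L|=25/8
final tree: (((I:7/4,M:33/4):35/4,J:39/4):25/8,L:25/8)
total length: 139/4

I,M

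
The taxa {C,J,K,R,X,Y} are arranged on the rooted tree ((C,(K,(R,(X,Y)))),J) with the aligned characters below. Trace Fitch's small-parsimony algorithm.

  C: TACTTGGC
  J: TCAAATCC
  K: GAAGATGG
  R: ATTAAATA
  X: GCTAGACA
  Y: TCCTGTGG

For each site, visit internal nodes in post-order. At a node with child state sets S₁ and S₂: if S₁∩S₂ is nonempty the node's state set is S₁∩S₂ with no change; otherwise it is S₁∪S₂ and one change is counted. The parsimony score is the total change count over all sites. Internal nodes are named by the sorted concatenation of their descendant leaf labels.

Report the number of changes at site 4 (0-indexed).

2

XY@0: {G} ∪ {T} = {G,T} (union, +1)
RXY@0: {A} ∪ {G,T} = {A,G,T} (union, +1)
KRXY@0: {G} ∩ {A,G,T} = {G} (intersection, +0)
CKRXY@0: {T} ∪ {G} = {G,T} (union, +1)
CJKRXY@0: {G,T} ∩ {T} = {T} (intersection, +0)
XY@1: {C} ∩ {C} = {C} (intersection, +0)
RXY@1: {T} ∪ {C} = {C,T} (union, +1)
KRXY@1: {A} ∪ {C,T} = {A,C,T} (union, +1)
CKRXY@1: {A} ∩ {A,C,T} = {A} (intersection, +0)
CJKRXY@1: {A} ∪ {C} = {A,C} (union, +1)
XY@2: {T} ∪ {C} = {C,T} (union, +1)
RXY@2: {T} ∩ {C,T} = {T} (intersection, +0)
KRXY@2: {A} ∪ {T} = {A,T} (union, +1)
CKRXY@2: {C} ∪ {A,T} = {A,C,T} (union, +1)
CJKRXY@2: {A,C,T} ∩ {A} = {A} (intersection, +0)
XY@3: {A} ∪ {T} = {A,T} (union, +1)
RXY@3: {A} ∩ {A,T} = {A} (intersection, +0)
KRXY@3: {G} ∪ {A} = {A,G} (union, +1)
CKRXY@3: {T} ∪ {A,G} = {A,G,T} (union, +1)
CJKRXY@3: {A,G,T} ∩ {A} = {A} (intersection, +0)
XY@4: {G} ∩ {G} = {G} (intersection, +0)
RXY@4: {A} ∪ {G} = {A,G} (union, +1)
KRXY@4: {A} ∩ {A,G} = {A} (intersection, +0)
CKRXY@4: {T} ∪ {A} = {A,T} (union, +1)
CJKRXY@4: {A,T} ∩ {A} = {A} (intersection, +0)
XY@5: {A} ∪ {T} = {A,T} (union, +1)
RXY@5: {A} ∩ {A,T} = {A} (intersection, +0)
KRXY@5: {T} ∪ {A} = {A,T} (union, +1)
CKRXY@5: {G} ∪ {A,T} = {A,G,T} (union, +1)
CJKRXY@5: {A,G,T} ∩ {T} = {T} (intersection, +0)
XY@6: {C} ∪ {G} = {C,G} (union, +1)
RXY@6: {T} ∪ {C,G} = {C,G,T} (union, +1)
KRXY@6: {G} ∩ {C,G,T} = {G} (intersection, +0)
CKRXY@6: {G} ∩ {G} = {G} (intersection, +0)
CJKRXY@6: {G} ∪ {C} = {C,G} (union, +1)
XY@7: {A} ∪ {G} = {A,G} (union, +1)
RXY@7: {A} ∩ {A,G} = {A} (intersection, +0)
KRXY@7: {G} ∪ {A} = {A,G} (union, +1)
CKRXY@7: {C} ∪ {A,G} = {A,C,G} (union, +1)
CJKRXY@7: {A,C,G} ∩ {C} = {C} (intersection, +0)
per-site changes: [3, 3, 3, 3, 2, 3, 3, 3]; total = 23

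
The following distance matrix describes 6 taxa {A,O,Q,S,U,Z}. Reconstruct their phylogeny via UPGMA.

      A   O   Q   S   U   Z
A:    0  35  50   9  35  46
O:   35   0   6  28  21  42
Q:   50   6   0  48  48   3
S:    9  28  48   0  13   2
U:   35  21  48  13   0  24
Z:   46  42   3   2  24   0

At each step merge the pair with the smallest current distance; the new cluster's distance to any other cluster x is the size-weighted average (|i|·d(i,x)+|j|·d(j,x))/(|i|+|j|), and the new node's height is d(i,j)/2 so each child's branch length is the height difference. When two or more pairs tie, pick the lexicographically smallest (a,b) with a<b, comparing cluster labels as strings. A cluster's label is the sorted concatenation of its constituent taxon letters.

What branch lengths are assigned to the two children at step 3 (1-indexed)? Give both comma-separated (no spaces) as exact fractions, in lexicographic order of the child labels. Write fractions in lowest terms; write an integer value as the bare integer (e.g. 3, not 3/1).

1. join S+Z (d=2) ⇒ SZ; edges |S|=1, |Z|=1
  updated: d(A,SZ)=55/2, d(O,SZ)=35, d(Q,SZ)=51/2, d(SZ,U)=37/2
2. join O+Q (d=6) ⇒ OQ; edges |O|=3, |Q|=3
  updated: d(A,OQ)=85/2, d(OQ,SZ)=121/4, d(OQ,U)=69/2
3. join SZ+U (d=37/2) ⇒ SUZ; edges |SZ|=33/4, |U|=37/4
  updated: d(A,SUZ)=30, d(OQ,SUZ)=95/3
4. join A+SUZ (d=30) ⇒ ASUZ; edges |A|=15, |SUZ|=23/4
  updated: d(ASUZ,OQ)=275/8
5. join ASUZ+OQ (d=275/8) ⇒ AOQSUZ; edges |ASUZ|=35/16, |OQ|=227/16
final tree: ((A:15,((S:1,Z:1):33/4,U:37/4):23/4):35/16,(O:3,Q:3):227/16)
total length: 501/8

33/4,37/4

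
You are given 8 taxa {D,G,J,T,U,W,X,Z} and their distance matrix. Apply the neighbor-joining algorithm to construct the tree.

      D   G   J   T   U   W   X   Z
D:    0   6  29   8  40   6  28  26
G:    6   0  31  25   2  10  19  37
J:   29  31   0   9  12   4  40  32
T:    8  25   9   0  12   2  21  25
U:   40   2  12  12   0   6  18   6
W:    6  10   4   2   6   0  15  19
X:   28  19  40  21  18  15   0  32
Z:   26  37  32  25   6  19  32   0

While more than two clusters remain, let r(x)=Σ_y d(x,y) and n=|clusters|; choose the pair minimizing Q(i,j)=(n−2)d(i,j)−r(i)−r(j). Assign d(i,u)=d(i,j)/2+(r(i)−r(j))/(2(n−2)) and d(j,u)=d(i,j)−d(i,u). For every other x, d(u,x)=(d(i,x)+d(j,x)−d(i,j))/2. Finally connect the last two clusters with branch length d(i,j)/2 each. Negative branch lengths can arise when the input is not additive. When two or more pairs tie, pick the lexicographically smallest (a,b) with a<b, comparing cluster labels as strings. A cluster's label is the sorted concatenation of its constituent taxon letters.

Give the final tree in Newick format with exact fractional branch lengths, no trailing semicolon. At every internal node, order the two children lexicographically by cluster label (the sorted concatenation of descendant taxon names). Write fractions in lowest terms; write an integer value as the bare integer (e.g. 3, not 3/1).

iteration 1: select D,G (d=6, Q=-237); attach at lengths (49/12, 23/12); label the merged cluster DG
  updated: d(DG,J)=27, d(DG,T)=27/2, d(DG,U)=18, d(DG,W)=5, d(DG,X)=41/2, d(DG,Z)=57/2
iteration 2: select U,Z (d=6, Q=-369/2); attach at lengths (-81/20, 201/20); label the merged cluster UZ
  updated: d(DG,UZ)=81/4, d(J,UZ)=19, d(T,UZ)=31/2, d(UZ,W)=19/2, d(UZ,X)=22
iteration 3: select J,T (d=9, Q=-124); attach at lengths (37/4, -1/4); label the merged cluster JT
  updated: d(DG,JT)=63/4, d(JT,UZ)=51/4, d(JT,W)=-3/2, d(JT,X)=26
iteration 4: select JT,W (d=-3/2, Q=-171/2); attach at lengths (41/12, -59/12); label the merged cluster JTW
  updated: d(DG,JTW)=89/8, d(JTW,UZ)=95/8, d(JTW,X)=85/4
iteration 5: select DG,X (d=41/2, Q=-597/8); attach at lengths (233/32, 423/32); label the merged cluster DGX
  updated: d(DGX,JTW)=95/16, d(DGX,UZ)=87/8
iteration 6: select DGX,JTW (d=95/16, Q=-459/16); attach at lengths (79/32, 111/32); label the merged cluster DGJTWX
  updated: d(DGJTWX,UZ)=269/32
iteration 7: select DGJTWX,UZ (d=269/32); attach at lengths (269/64, 269/64); label the merged cluster DGJTUWXZ
final tree: ((((D:49/12,G:23/12):233/32,X:423/32):79/32,((J:37/4,T:-1/4):41/12,W:-59/12):111/32):269/64,(U:-81/20,Z:201/20):269/64)
total length: 1739/32

((((D:49/12,G:23/12):233/32,X:423/32):79/32,((J:37/4,T:-1/4):41/12,W:-59/12):111/32):269/64,(U:-81/20,Z:201/20):269/64)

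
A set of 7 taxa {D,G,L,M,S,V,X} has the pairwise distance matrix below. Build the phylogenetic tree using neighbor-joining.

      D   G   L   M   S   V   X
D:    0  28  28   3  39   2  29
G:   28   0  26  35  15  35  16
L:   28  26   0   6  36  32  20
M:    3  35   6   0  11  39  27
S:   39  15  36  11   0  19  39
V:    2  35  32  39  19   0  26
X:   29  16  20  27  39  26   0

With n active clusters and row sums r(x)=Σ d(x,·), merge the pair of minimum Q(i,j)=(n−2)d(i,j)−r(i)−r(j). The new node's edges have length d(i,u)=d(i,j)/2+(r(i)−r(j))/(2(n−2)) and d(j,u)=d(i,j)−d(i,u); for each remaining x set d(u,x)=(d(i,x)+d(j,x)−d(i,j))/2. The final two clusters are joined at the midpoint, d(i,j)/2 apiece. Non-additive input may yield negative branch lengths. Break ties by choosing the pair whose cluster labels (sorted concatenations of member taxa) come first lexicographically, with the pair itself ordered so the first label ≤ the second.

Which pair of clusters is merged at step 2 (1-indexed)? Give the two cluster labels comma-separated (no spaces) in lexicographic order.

iteration 1: select D,V (d=2, Q=-272); attach at lengths (-7/5, 17/5); label the merged cluster DV
  updated: d(DV,G)=61/2, d(DV,L)=29, d(DV,M)=20, d(DV,S)=28, d(DV,X)=53/2
iteration 2: select L,M (d=6, Q=-192); attach at lengths (21/4, 3/4); label the merged cluster LM
  updated: d(DV,LM)=43/2, d(G,LM)=55/2, d(LM,S)=41/2, d(LM,X)=41/2
iteration 3: select G,S (d=15, Q=-293/2); attach at lengths (21/4, 39/4); label the merged cluster GS
  updated: d(DV,GS)=87/4, d(GS,LM)=33/2, d(GS,X)=20
iteration 4: select DV,LM (d=43/2, Q=-341/4); attach at lengths (217/16, 127/16); label the merged cluster DLMV
  updated: d(DLMV,GS)=67/8, d(DLMV,X)=51/4
iteration 5: select DLMV,GS (d=67/8, Q=-329/8); attach at lengths (9/16, 125/16); label the merged cluster DGLMSV
  updated: d(DGLMSV,X)=195/16
iteration 6: select DGLMSV,X (d=195/16); attach at lengths (195/32, 195/32); label the merged cluster DGLMSVX
final tree: ((((D:-7/5,V:17/5):217/16,(L:21/4,M:3/4):127/16):9/16,(G:21/4,S:39/4):125/16):195/32,X:195/32)
total length: 1041/16

L,M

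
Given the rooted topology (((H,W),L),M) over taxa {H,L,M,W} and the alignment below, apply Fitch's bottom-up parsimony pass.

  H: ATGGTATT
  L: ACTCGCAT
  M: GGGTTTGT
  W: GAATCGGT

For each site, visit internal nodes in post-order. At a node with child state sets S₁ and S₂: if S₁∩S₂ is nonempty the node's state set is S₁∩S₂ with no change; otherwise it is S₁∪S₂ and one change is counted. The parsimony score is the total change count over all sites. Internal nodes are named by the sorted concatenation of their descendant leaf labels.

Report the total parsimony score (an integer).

HW@0: {A} ∪ {G} = {A,G} (union, +1)
HLW@0: {A,G} ∩ {A} = {A} (intersection, +0)
HLMW@0: {A} ∪ {G} = {A,G} (union, +1)
HW@1: {T} ∪ {A} = {A,T} (union, +1)
HLW@1: {A,T} ∪ {C} = {A,C,T} (union, +1)
HLMW@1: {A,C,T} ∪ {G} = {A,C,G,T} (union, +1)
HW@2: {G} ∪ {A} = {A,G} (union, +1)
HLW@2: {A,G} ∪ {T} = {A,G,T} (union, +1)
HLMW@2: {A,G,T} ∩ {G} = {G} (intersection, +0)
HW@3: {G} ∪ {T} = {G,T} (union, +1)
HLW@3: {G,T} ∪ {C} = {C,G,T} (union, +1)
HLMW@3: {C,G,T} ∩ {T} = {T} (intersection, +0)
HW@4: {T} ∪ {C} = {C,T} (union, +1)
HLW@4: {C,T} ∪ {G} = {C,G,T} (union, +1)
HLMW@4: {C,G,T} ∩ {T} = {T} (intersection, +0)
HW@5: {A} ∪ {G} = {A,G} (union, +1)
HLW@5: {A,G} ∪ {C} = {A,C,G} (union, +1)
HLMW@5: {A,C,G} ∪ {T} = {A,C,G,T} (union, +1)
HW@6: {T} ∪ {G} = {G,T} (union, +1)
HLW@6: {G,T} ∪ {A} = {A,G,T} (union, +1)
HLMW@6: {A,G,T} ∩ {G} = {G} (intersection, +0)
HW@7: {T} ∩ {T} = {T} (intersection, +0)
HLW@7: {T} ∩ {T} = {T} (intersection, +0)
HLMW@7: {T} ∩ {T} = {T} (intersection, +0)
per-site changes: [2, 3, 2, 2, 2, 3, 2, 0]; total = 16

16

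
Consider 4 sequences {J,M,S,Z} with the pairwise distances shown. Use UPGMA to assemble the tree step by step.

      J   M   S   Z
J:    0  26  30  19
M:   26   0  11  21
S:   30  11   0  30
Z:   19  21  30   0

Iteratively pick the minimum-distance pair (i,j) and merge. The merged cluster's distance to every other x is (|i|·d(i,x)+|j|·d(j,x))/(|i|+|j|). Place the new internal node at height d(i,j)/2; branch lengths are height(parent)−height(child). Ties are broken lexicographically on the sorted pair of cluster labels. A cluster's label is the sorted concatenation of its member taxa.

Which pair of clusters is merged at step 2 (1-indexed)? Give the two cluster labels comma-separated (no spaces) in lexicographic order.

J,Z

iteration 1: select M,S (d=11); attach at lengths (11/2, 11/2); label the merged cluster MS
  updated: d(J,MS)=28, d(MS,Z)=51/2
iteration 2: select J,Z (d=19); attach at lengths (19/2, 19/2); label the merged cluster JZ
  updated: d(JZ,MS)=107/4
iteration 3: select JZ,MS (d=107/4); attach at lengths (31/8, 63/8); label the merged cluster JMSZ
final tree: ((J:19/2,Z:19/2):31/8,(M:11/2,S:11/2):63/8)
total length: 167/4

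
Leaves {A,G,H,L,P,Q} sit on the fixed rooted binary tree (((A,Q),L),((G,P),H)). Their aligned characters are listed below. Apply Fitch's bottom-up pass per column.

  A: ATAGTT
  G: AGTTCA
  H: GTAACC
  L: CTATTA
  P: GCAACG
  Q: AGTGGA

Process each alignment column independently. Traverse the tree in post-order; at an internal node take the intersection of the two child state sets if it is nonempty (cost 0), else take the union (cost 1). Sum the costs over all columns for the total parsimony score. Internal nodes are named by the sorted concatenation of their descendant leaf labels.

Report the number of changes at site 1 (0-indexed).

[col 0] AQ: children A:{A}, Q:{A} ∩→ {A}; cost 0
[col 0] ALQ: children AQ:{A}, L:{C} ∪→ {A,C}; cost 1
[col 0] GP: children G:{A}, P:{G} ∪→ {A,G}; cost 1
[col 0] GHP: children GP:{A,G}, H:{G} ∩→ {G}; cost 0
[col 0] AGHLPQ: children ALQ:{A,C}, GHP:{G} ∪→ {A,C,G}; cost 1
[col 1] AQ: children A:{T}, Q:{G} ∪→ {G,T}; cost 1
[col 1] ALQ: children AQ:{G,T}, L:{T} ∩→ {T}; cost 0
[col 1] GP: children G:{G}, P:{C} ∪→ {C,G}; cost 1
[col 1] GHP: children GP:{C,G}, H:{T} ∪→ {C,G,T}; cost 1
[col 1] AGHLPQ: children ALQ:{T}, GHP:{C,G,T} ∩→ {T}; cost 0
[col 2] AQ: children A:{A}, Q:{T} ∪→ {A,T}; cost 1
[col 2] ALQ: children AQ:{A,T}, L:{A} ∩→ {A}; cost 0
[col 2] GP: children G:{T}, P:{A} ∪→ {A,T}; cost 1
[col 2] GHP: children GP:{A,T}, H:{A} ∩→ {A}; cost 0
[col 2] AGHLPQ: children ALQ:{A}, GHP:{A} ∩→ {A}; cost 0
[col 3] AQ: children A:{G}, Q:{G} ∩→ {G}; cost 0
[col 3] ALQ: children AQ:{G}, L:{T} ∪→ {G,T}; cost 1
[col 3] GP: children G:{T}, P:{A} ∪→ {A,T}; cost 1
[col 3] GHP: children GP:{A,T}, H:{A} ∩→ {A}; cost 0
[col 3] AGHLPQ: children ALQ:{G,T}, GHP:{A} ∪→ {A,G,T}; cost 1
[col 4] AQ: children A:{T}, Q:{G} ∪→ {G,T}; cost 1
[col 4] ALQ: children AQ:{G,T}, L:{T} ∩→ {T}; cost 0
[col 4] GP: children G:{C}, P:{C} ∩→ {C}; cost 0
[col 4] GHP: children GP:{C}, H:{C} ∩→ {C}; cost 0
[col 4] AGHLPQ: children ALQ:{T}, GHP:{C} ∪→ {C,T}; cost 1
[col 5] AQ: children A:{T}, Q:{A} ∪→ {A,T}; cost 1
[col 5] ALQ: children AQ:{A,T}, L:{A} ∩→ {A}; cost 0
[col 5] GP: children G:{A}, P:{G} ∪→ {A,G}; cost 1
[col 5] GHP: children GP:{A,G}, H:{C} ∪→ {A,C,G}; cost 1
[col 5] AGHLPQ: children ALQ:{A}, GHP:{A,C,G} ∩→ {A}; cost 0
per-site changes: [3, 3, 2, 3, 2, 3]; total = 16

3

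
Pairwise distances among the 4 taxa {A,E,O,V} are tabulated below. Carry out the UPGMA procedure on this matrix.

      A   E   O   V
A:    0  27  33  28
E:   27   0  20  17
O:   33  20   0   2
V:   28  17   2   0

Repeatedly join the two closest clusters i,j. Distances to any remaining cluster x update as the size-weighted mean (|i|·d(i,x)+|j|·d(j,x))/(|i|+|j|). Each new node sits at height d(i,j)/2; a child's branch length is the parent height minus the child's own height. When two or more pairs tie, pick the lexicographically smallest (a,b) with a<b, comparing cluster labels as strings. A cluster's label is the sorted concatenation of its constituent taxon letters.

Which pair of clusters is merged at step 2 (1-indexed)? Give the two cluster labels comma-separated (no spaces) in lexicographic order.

step 1: merge (O,V) at d=2; branch lengths O→1, V→1; new cluster OV
  updated: d(A,OV)=61/2, d(E,OV)=37/2
step 2: merge (E,OV) at d=37/2; branch lengths E→37/4, OV→33/4; new cluster EOV
  updated: d(A,EOV)=88/3
step 3: merge (A,EOV) at d=88/3; branch lengths A→44/3, EOV→65/12; new cluster AEOV
final tree: (A:44/3,(E:37/4,(O:1,V:1):33/4):65/12)
total length: 475/12

E,OV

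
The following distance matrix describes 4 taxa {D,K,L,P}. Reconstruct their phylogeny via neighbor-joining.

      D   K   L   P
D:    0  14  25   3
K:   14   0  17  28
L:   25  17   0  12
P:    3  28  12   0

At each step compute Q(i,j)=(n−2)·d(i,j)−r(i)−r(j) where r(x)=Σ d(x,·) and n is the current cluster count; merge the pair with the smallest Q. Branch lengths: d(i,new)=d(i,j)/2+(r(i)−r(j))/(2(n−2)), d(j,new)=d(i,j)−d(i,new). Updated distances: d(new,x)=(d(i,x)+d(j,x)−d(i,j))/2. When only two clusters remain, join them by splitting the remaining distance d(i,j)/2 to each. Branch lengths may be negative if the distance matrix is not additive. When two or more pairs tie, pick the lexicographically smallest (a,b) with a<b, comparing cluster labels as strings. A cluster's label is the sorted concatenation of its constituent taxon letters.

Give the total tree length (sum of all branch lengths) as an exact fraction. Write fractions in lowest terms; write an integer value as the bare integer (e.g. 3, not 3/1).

1. join D+P (d=3, Q=-79) ⇒ DP; edges |D|=5/4, |P|=7/4
  updated: d(DP,K)=39/2, d(DP,L)=17
2. join DP+K (d=39/2, Q=-107/2) ⇒ DKP; edges |DP|=39/4, |K|=39/4
  updated: d(DKP,L)=29/4
3. join DKP+L (d=29/4) ⇒ DKLP; edges |DKP|=29/8, |L|=29/8
final tree: (((D:5/4,P:7/4):39/4,K:39/4):29/8,L:29/8)
total length: 119/4

119/4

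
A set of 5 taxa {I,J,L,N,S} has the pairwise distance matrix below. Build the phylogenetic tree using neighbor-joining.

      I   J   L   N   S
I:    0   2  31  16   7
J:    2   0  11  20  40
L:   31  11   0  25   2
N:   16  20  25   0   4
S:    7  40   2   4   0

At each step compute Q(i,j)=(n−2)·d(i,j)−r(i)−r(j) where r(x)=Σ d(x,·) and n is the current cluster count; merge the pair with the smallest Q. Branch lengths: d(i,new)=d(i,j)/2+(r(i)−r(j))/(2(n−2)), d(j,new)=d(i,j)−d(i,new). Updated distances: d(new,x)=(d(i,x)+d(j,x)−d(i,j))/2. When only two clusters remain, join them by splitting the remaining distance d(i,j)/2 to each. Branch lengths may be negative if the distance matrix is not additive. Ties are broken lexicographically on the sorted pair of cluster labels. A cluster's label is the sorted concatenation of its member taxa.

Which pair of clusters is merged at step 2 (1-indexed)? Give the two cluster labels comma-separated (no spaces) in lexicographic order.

IJ,N

step 1: merge (I,J) at d=2, Q=-123; branch lengths I→-11/6, J→23/6; new cluster IJ
  updated: d(IJ,L)=20, d(IJ,N)=17, d(IJ,S)=45/2
step 2: merge (IJ,N) at d=17, Q=-143/2; branch lengths IJ→95/8, N→41/8; new cluster IJN
  updated: d(IJN,L)=14, d(IJN,S)=19/4
step 3: merge (IJN,L) at d=14, Q=-83/4; branch lengths IJN→67/8, L→45/8; new cluster IJLN
  updated: d(IJLN,S)=-29/8
step 4: merge (IJLN,S) at d=-29/8; branch lengths IJLN→-29/16, S→-29/16; new cluster IJLNS
final tree: ((((I:-11/6,J:23/6):95/8,N:41/8):67/8,L:45/8):-29/16,S:-29/16)
total length: 235/8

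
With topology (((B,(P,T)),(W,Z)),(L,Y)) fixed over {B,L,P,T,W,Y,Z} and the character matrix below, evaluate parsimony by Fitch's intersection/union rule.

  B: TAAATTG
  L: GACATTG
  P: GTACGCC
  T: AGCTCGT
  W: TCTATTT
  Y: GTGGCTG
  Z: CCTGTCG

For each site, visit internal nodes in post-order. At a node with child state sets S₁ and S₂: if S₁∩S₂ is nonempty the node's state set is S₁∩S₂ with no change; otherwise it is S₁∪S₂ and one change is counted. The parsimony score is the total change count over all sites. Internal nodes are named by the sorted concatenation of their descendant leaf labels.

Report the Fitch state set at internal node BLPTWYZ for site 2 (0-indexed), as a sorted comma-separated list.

A,C,G,T

[col 0] PT: children P:{G}, T:{A} ∪→ {A,G}; cost 1
[col 0] BPT: children B:{T}, PT:{A,G} ∪→ {A,G,T}; cost 1
[col 0] WZ: children W:{T}, Z:{C} ∪→ {C,T}; cost 1
[col 0] BPTWZ: children BPT:{A,G,T}, WZ:{C,T} ∩→ {T}; cost 0
[col 0] LY: children L:{G}, Y:{G} ∩→ {G}; cost 0
[col 0] BLPTWYZ: children BPTWZ:{T}, LY:{G} ∪→ {G,T}; cost 1
[col 1] PT: children P:{T}, T:{G} ∪→ {G,T}; cost 1
[col 1] BPT: children B:{A}, PT:{G,T} ∪→ {A,G,T}; cost 1
[col 1] WZ: children W:{C}, Z:{C} ∩→ {C}; cost 0
[col 1] BPTWZ: children BPT:{A,G,T}, WZ:{C} ∪→ {A,C,G,T}; cost 1
[col 1] LY: children L:{A}, Y:{T} ∪→ {A,T}; cost 1
[col 1] BLPTWYZ: children BPTWZ:{A,C,G,T}, LY:{A,T} ∩→ {A,T}; cost 0
[col 2] PT: children P:{A}, T:{C} ∪→ {A,C}; cost 1
[col 2] BPT: children B:{A}, PT:{A,C} ∩→ {A}; cost 0
[col 2] WZ: children W:{T}, Z:{T} ∩→ {T}; cost 0
[col 2] BPTWZ: children BPT:{A}, WZ:{T} ∪→ {A,T}; cost 1
[col 2] LY: children L:{C}, Y:{G} ∪→ {C,G}; cost 1
[col 2] BLPTWYZ: children BPTWZ:{A,T}, LY:{C,G} ∪→ {A,C,G,T}; cost 1
[col 3] PT: children P:{C}, T:{T} ∪→ {C,T}; cost 1
[col 3] BPT: children B:{A}, PT:{C,T} ∪→ {A,C,T}; cost 1
[col 3] WZ: children W:{A}, Z:{G} ∪→ {A,G}; cost 1
[col 3] BPTWZ: children BPT:{A,C,T}, WZ:{A,G} ∩→ {A}; cost 0
[col 3] LY: children L:{A}, Y:{G} ∪→ {A,G}; cost 1
[col 3] BLPTWYZ: children BPTWZ:{A}, LY:{A,G} ∩→ {A}; cost 0
[col 4] PT: children P:{G}, T:{C} ∪→ {C,G}; cost 1
[col 4] BPT: children B:{T}, PT:{C,G} ∪→ {C,G,T}; cost 1
[col 4] WZ: children W:{T}, Z:{T} ∩→ {T}; cost 0
[col 4] BPTWZ: children BPT:{C,G,T}, WZ:{T} ∩→ {T}; cost 0
[col 4] LY: children L:{T}, Y:{C} ∪→ {C,T}; cost 1
[col 4] BLPTWYZ: children BPTWZ:{T}, LY:{C,T} ∩→ {T}; cost 0
[col 5] PT: children P:{C}, T:{G} ∪→ {C,G}; cost 1
[col 5] BPT: children B:{T}, PT:{C,G} ∪→ {C,G,T}; cost 1
[col 5] WZ: children W:{T}, Z:{C} ∪→ {C,T}; cost 1
[col 5] BPTWZ: children BPT:{C,G,T}, WZ:{C,T} ∩→ {C,T}; cost 0
[col 5] LY: children L:{T}, Y:{T} ∩→ {T}; cost 0
[col 5] BLPTWYZ: children BPTWZ:{C,T}, LY:{T} ∩→ {T}; cost 0
[col 6] PT: children P:{C}, T:{T} ∪→ {C,T}; cost 1
[col 6] BPT: children B:{G}, PT:{C,T} ∪→ {C,G,T}; cost 1
[col 6] WZ: children W:{T}, Z:{G} ∪→ {G,T}; cost 1
[col 6] BPTWZ: children BPT:{C,G,T}, WZ:{G,T} ∩→ {G,T}; cost 0
[col 6] LY: children L:{G}, Y:{G} ∩→ {G}; cost 0
[col 6] BLPTWYZ: children BPTWZ:{G,T}, LY:{G} ∩→ {G}; cost 0
per-site changes: [4, 4, 4, 4, 3, 3, 3]; total = 25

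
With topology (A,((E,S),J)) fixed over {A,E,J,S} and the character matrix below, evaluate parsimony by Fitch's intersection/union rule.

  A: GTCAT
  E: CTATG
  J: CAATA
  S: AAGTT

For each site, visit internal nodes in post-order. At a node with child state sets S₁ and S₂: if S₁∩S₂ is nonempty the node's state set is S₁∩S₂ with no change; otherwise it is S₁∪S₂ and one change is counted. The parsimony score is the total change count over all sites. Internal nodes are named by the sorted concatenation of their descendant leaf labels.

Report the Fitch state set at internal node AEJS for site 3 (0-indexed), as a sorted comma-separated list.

A,T

ES@0: {C} ∪ {A} = {A,C} (union, +1)
EJS@0: {A,C} ∩ {C} = {C} (intersection, +0)
AEJS@0: {G} ∪ {C} = {C,G} (union, +1)
ES@1: {T} ∪ {A} = {A,T} (union, +1)
EJS@1: {A,T} ∩ {A} = {A} (intersection, +0)
AEJS@1: {T} ∪ {A} = {A,T} (union, +1)
ES@2: {A} ∪ {G} = {A,G} (union, +1)
EJS@2: {A,G} ∩ {A} = {A} (intersection, +0)
AEJS@2: {C} ∪ {A} = {A,C} (union, +1)
ES@3: {T} ∩ {T} = {T} (intersection, +0)
EJS@3: {T} ∩ {T} = {T} (intersection, +0)
AEJS@3: {A} ∪ {T} = {A,T} (union, +1)
ES@4: {G} ∪ {T} = {G,T} (union, +1)
EJS@4: {G,T} ∪ {A} = {A,G,T} (union, +1)
AEJS@4: {T} ∩ {A,G,T} = {T} (intersection, +0)
per-site changes: [2, 2, 2, 1, 2]; total = 9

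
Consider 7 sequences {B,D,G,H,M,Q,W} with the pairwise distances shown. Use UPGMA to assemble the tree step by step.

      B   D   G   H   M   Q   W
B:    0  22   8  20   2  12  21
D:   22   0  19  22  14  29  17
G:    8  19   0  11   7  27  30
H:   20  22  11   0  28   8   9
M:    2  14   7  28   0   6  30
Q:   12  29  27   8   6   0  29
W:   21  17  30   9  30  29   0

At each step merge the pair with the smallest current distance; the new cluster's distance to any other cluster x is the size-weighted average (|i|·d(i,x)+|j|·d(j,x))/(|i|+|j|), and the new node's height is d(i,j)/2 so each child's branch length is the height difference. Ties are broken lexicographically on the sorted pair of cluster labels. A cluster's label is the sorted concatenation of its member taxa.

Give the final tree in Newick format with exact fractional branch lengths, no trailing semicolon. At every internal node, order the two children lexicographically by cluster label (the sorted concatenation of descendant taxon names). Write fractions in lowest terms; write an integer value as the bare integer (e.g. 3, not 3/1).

1. join B+M (d=2) ⇒ BM; edges |B|=1, |M|=1
  updated: d(BM,D)=18, d(BM,G)=15/2, d(BM,H)=24, d(BM,Q)=9, d(BM,W)=51/2
2. join BM+G (d=15/2) ⇒ BGM; edges |BM|=11/4, |G|=15/4
  updated: d(BGM,D)=55/3, d(BGM,H)=59/3, d(BGM,Q)=15, d(BGM,W)=27
3. join H+Q (d=8) ⇒ HQ; edges |H|=4, |Q|=4
  updated: d(BGM,HQ)=52/3, d(D,HQ)=51/2, d(HQ,W)=19
4. join D+W (d=17) ⇒ DW; edges |D|=17/2, |W|=17/2
  updated: d(BGM,DW)=68/3, d(DW,HQ)=89/4
5. join BGM+HQ (d=52/3) ⇒ BGHMQ; edges |BGM|=59/12, |HQ|=14/3
  updated: d(BGHMQ,DW)=45/2
6. join BGHMQ+DW (d=45/2) ⇒ BDGHMQW; edges |BGHMQ|=31/12, |DW|=11/4
final tree: ((((B:1,M:1):11/4,G:15/4):59/12,(H:4,Q:4):14/3):31/12,(D:17/2,W:17/2):11/4)
total length: 581/12

((((B:1,M:1):11/4,G:15/4):59/12,(H:4,Q:4):14/3):31/12,(D:17/2,W:17/2):11/4)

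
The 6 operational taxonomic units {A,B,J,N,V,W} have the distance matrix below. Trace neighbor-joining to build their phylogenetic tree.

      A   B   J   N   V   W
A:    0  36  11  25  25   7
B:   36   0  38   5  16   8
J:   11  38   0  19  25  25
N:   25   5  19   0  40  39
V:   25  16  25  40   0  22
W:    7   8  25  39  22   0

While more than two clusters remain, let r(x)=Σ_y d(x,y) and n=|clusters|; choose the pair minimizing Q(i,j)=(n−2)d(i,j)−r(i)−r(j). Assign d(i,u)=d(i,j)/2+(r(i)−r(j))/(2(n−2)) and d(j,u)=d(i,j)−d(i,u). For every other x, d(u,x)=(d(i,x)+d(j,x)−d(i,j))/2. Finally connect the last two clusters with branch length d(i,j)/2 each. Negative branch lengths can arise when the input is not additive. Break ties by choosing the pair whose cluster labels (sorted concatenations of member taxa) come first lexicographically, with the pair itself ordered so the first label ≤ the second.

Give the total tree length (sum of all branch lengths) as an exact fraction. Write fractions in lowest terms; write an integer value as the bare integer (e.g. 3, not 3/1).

55

step 1: merge (B,N) at d=5, Q=-211; branch lengths B→-5/8, N→45/8; new cluster BN
  updated: d(A,BN)=28, d(BN,J)=26, d(BN,V)=51/2, d(BN,W)=21
step 2: merge (A,J) at d=11, Q=-125; branch lengths A→17/6, J→49/6; new cluster AJ
  updated: d(AJ,BN)=43/2, d(AJ,V)=39/2, d(AJ,W)=21/2
step 3: merge (AJ,W) at d=21/2, Q=-84; branch lengths AJ→19/4, W→23/4; new cluster AJW
  updated: d(AJW,BN)=16, d(AJW,V)=31/2
step 4: merge (AJW,BN) at d=16, Q=-57; branch lengths AJW→3, BN→13; new cluster ABJNW
  updated: d(ABJNW,V)=25/2
step 5: merge (ABJNW,V) at d=25/2; branch lengths ABJNW→25/4, V→25/4; new cluster ABJNVW
final tree: ((((A:17/6,J:49/6):19/4,W:23/4):3,(B:-5/8,N:45/8):13):25/4,V:25/4)
total length: 55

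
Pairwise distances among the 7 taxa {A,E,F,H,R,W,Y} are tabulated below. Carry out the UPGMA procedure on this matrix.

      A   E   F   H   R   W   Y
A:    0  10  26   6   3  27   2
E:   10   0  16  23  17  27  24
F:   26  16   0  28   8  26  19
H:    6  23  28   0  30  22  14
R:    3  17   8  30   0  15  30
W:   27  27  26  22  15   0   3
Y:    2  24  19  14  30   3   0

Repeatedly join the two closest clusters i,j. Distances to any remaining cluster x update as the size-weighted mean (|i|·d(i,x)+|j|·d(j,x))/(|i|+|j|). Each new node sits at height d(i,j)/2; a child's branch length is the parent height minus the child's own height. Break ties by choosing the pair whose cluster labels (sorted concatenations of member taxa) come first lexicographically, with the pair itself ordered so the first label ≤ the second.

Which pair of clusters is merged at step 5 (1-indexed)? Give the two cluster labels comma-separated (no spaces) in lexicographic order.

1. join A+Y (d=2) ⇒ AY; edges |A|=1, |Y|=1
  updated: d(AY,E)=17, d(AY,F)=45/2, d(AY,H)=10, d(AY,R)=33/2, d(AY,W)=15
2. join F+R (d=8) ⇒ FR; edges |F|=4, |R|=4
  updated: d(AY,FR)=39/2, d(E,FR)=33/2, d(FR,H)=29, d(FR,W)=41/2
3. join AY+H (d=10) ⇒ AHY; edges |AY|=4, |H|=5
  updated: d(AHY,E)=19, d(AHY,FR)=68/3, d(AHY,W)=52/3
4. join E+FR (d=33/2) ⇒ EFR; edges |E|=33/4, |FR|=17/4
  updated: d(AHY,EFR)=193/9, d(EFR,W)=68/3
5. join AHY+W (d=52/3) ⇒ AHWY; edges |AHY|=11/3, |W|=26/3
  updated: d(AHWY,EFR)=87/4
6. join AHWY+EFR (d=87/4) ⇒ AEFHRWY; edges |AHWY|=53/24, |EFR|=21/8
final tree: ((((A:1,Y:1):4,H:5):11/3,W:26/3):53/24,(E:33/4,(F:4,R:4):17/4):21/8)
total length: 146/3

AHY,W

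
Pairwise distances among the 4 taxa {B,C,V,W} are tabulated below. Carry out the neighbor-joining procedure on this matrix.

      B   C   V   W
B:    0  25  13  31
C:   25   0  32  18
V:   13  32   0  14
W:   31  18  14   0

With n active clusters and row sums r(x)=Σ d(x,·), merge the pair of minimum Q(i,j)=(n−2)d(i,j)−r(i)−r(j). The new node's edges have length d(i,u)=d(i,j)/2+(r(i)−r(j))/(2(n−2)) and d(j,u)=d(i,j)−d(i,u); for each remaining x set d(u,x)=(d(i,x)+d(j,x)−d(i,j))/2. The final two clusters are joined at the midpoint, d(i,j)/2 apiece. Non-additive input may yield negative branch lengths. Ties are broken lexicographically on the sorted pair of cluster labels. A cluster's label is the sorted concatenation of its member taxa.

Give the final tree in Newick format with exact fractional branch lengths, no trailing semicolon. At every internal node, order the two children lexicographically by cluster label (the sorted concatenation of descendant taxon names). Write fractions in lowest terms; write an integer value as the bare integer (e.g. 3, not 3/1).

(((B:9,V:4):10,C:12):3,W:3)

iteration 1: select B,V (d=13, Q=-102); attach at lengths (9, 4); label the merged cluster BV
  updated: d(BV,C)=22, d(BV,W)=16
iteration 2: select BV,C (d=22, Q=-56); attach at lengths (10, 12); label the merged cluster BCV
  updated: d(BCV,W)=6
iteration 3: select BCV,W (d=6); attach at lengths (3, 3); label the merged cluster BCVW
final tree: (((B:9,V:4):10,C:12):3,W:3)
total length: 41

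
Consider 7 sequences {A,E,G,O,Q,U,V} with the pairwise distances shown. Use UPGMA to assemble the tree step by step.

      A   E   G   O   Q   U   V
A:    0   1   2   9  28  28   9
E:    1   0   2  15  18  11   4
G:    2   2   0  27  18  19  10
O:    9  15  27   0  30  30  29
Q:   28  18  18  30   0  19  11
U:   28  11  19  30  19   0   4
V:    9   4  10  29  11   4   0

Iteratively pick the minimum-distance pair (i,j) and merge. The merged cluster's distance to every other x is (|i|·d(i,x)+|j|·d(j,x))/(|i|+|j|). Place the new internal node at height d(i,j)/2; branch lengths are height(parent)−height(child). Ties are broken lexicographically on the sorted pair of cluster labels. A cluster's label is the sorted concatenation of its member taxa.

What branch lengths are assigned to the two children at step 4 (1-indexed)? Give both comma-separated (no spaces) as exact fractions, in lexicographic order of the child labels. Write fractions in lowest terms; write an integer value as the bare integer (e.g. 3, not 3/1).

iteration 1: select A,E (d=1); attach at lengths (1/2, 1/2); label the merged cluster AE
  updated: d(AE,G)=2, d(AE,O)=12, d(AE,Q)=23, d(AE,U)=39/2, d(AE,V)=13/2
iteration 2: select AE,G (d=2); attach at lengths (1/2, 1); label the merged cluster AEG
  updated: d(AEG,O)=17, d(AEG,Q)=64/3, d(AEG,U)=58/3, d(AEG,V)=23/3
iteration 3: select U,V (d=4); attach at lengths (2, 2); label the merged cluster UV
  updated: d(AEG,UV)=27/2, d(O,UV)=59/2, d(Q,UV)=15
iteration 4: select AEG,UV (d=27/2); attach at lengths (23/4, 19/4); label the merged cluster AEGUV
  updated: d(AEGUV,O)=22, d(AEGUV,Q)=94/5
iteration 5: select AEGUV,Q (d=94/5); attach at lengths (53/20, 47/5); label the merged cluster AEGQUV
  updated: d(AEGQUV,O)=70/3
iteration 6: select AEGQUV,O (d=70/3); attach at lengths (34/15, 35/3); label the merged cluster AEGOQUV
final tree: (((((A:1/2,E:1/2):1/2,G:1):23/4,(U:2,V:2):19/4):53/20,Q:47/5):34/15,O:35/3)
total length: 2579/60

23/4,19/4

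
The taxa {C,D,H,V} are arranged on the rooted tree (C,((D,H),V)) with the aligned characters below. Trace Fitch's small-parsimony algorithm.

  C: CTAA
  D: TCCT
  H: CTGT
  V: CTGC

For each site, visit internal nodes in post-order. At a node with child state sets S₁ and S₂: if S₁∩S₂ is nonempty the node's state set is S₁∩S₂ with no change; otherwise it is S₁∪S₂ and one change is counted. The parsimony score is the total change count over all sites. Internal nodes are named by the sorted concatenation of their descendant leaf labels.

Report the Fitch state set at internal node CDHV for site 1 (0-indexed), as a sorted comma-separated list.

T

DH@0: {T} ∪ {C} = {C,T} (union, +1)
DHV@0: {C,T} ∩ {C} = {C} (intersection, +0)
CDHV@0: {C} ∩ {C} = {C} (intersection, +0)
DH@1: {C} ∪ {T} = {C,T} (union, +1)
DHV@1: {C,T} ∩ {T} = {T} (intersection, +0)
CDHV@1: {T} ∩ {T} = {T} (intersection, +0)
DH@2: {C} ∪ {G} = {C,G} (union, +1)
DHV@2: {C,G} ∩ {G} = {G} (intersection, +0)
CDHV@2: {A} ∪ {G} = {A,G} (union, +1)
DH@3: {T} ∩ {T} = {T} (intersection, +0)
DHV@3: {T} ∪ {C} = {C,T} (union, +1)
CDHV@3: {A} ∪ {C,T} = {A,C,T} (union, +1)
per-site changes: [1, 1, 2, 2]; total = 6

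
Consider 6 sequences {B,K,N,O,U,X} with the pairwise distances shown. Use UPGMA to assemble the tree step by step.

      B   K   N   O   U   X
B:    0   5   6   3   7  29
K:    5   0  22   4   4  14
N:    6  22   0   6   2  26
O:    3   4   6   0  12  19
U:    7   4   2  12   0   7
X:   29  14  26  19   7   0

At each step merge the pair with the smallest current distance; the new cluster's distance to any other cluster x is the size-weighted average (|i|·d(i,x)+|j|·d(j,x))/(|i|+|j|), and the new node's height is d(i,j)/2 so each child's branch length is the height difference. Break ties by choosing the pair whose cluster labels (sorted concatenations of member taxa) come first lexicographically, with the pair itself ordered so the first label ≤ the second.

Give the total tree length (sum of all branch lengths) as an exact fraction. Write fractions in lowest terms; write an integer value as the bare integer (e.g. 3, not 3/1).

57/2

step 1: merge (N,U) at d=2; branch lengths N→1, U→1; new cluster NU
  updated: d(B,NU)=13/2, d(K,NU)=13, d(NU,O)=9, d(NU,X)=33/2
step 2: merge (B,O) at d=3; branch lengths B→3/2, O→3/2; new cluster BO
  updated: d(BO,K)=9/2, d(BO,NU)=31/4, d(BO,X)=24
step 3: merge (BO,K) at d=9/2; branch lengths BO→3/4, K→9/4; new cluster BKO
  updated: d(BKO,NU)=19/2, d(BKO,X)=62/3
step 4: merge (BKO,NU) at d=19/2; branch lengths BKO→5/2, NU→15/4; new cluster BKNOU
  updated: d(BKNOU,X)=19
step 5: merge (BKNOU,X) at d=19; branch lengths BKNOU→19/4, X→19/2; new cluster BKNOUX
final tree: ((((B:3/2,O:3/2):3/4,K:9/4):5/2,(N:1,U:1):15/4):19/4,X:19/2)
total length: 57/2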